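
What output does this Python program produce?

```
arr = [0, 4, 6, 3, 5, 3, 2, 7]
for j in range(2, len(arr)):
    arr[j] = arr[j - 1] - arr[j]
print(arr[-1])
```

-22

j=2: arr[2] = 4-6 = -2 → [0, 4, -2, 3, 5, 3, 2, 7]
j=3: arr[3] = (-2)-3 = -5 → [0, 4, -2, -5, 5, 3, 2, 7]
j=4: arr[4] = (-5)-5 = -10 → [0, 4, -2, -5, -10, 3, 2, 7]
j=5: arr[5] = (-10)-3 = -13 → [0, 4, -2, -5, -10, -13, 2, 7]
j=6: arr[6] = (-13)-2 = -15 → [0, 4, -2, -5, -10, -13, -15, 7]
j=7: arr[7] = (-15)-7 = -22 → [0, 4, -2, -5, -10, -13, -15, -22]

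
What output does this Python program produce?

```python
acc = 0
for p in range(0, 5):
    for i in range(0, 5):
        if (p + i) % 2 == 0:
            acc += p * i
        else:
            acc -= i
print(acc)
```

p=0,i=0: even sum, acc = 0+0 = 0
p=0,i=1: odd sum, acc = 0-1 = -1
p=0,i=2: even sum, acc = (-1)+0 = -1
p=0,i=3: odd sum, acc = (-1)-3 = -4
p=0,i=4: even sum, acc = (-4)+0 = -4
p=1,i=0: odd sum, acc = (-4)-0 = -4
p=1,i=1: even sum, acc = (-4)+1 = -3
p=1,i=2: odd sum, acc = (-3)-2 = -5
p=1,i=3: even sum, acc = (-5)+3 = -2
p=1,i=4: odd sum, acc = (-2)-4 = -6
p=2,i=0: even sum, acc = (-6)+0 = -6
p=2,i=1: odd sum, acc = (-6)-1 = -7
p=2,i=2: even sum, acc = (-7)+4 = -3
p=2,i=3: odd sum, acc = (-3)-3 = -6
p=2,i=4: even sum, acc = (-6)+8 = 2
p=3,i=0: odd sum, acc = 2-0 = 2
p=3,i=1: even sum, acc = 2+3 = 5
p=3,i=2: odd sum, acc = 5-2 = 3
p=3,i=3: even sum, acc = 3+9 = 12
p=3,i=4: odd sum, acc = 12-4 = 8
p=4,i=0: even sum, acc = 8+0 = 8
p=4,i=1: odd sum, acc = 8-1 = 7
p=4,i=2: even sum, acc = 7+8 = 15
p=4,i=3: odd sum, acc = 15-3 = 12
p=4,i=4: even sum, acc = 12+16 = 28

28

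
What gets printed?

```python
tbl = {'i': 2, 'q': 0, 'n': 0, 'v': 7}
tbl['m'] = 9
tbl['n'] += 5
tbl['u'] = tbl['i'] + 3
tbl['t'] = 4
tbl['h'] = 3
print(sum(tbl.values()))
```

35

tbl['m'] = 9 → {'i': 2, 'q': 0, 'n': 0, 'v': 7, 'm': 9}
tbl['n'] = 0+5 = 5 → {'i': 2, 'q': 0, 'n': 5, 'v': 7, 'm': 9}
tbl['u'] = tbl['i']+3 = 5 → {'i': 2, 'q': 0, 'n': 5, 'v': 7, 'm': 9, 'u': 5}
tbl['t'] = 4 → {'i': 2, 'q': 0, 'n': 5, 'v': 7, 'm': 9, 'u': 5, 't': 4}
tbl['h'] = 3 → {'i': 2, 'q': 0, 'n': 5, 'v': 7, 'm': 9, 'u': 5, 't': 4, 'h': 3}
sum of values = 35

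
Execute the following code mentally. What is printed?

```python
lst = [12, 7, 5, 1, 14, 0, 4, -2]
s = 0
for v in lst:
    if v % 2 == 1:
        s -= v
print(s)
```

v=12: not odd
v=7: odd, s = 0-7 = -7
v=5: odd, s = (-7)-5 = -12
v=1: odd, s = (-12)-1 = -13
v=14: not odd
v=0: not odd
v=4: not odd
v=-2: not odd

-13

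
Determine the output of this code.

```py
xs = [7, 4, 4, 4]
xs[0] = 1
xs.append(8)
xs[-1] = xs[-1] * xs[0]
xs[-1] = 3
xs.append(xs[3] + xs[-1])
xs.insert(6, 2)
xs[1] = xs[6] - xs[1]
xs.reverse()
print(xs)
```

[2, 7, 3, 4, 4, -2, 1]

xs[0] = 1 → [1, 4, 4, 4]
append 8 → [1, 4, 4, 4, 8]
xs[-1] = xs[-1]*xs[0] = 8*1 = 8 → [1, 4, 4, 4, 8]
xs[-1] = 3 → [1, 4, 4, 4, 3]
append xs[3]+xs[-1] = 4+3 = 7 → [1, 4, 4, 4, 3, 7]
insert 2 at 6 → [1, 4, 4, 4, 3, 7, 2]
xs[1] = xs[6]-xs[1] = 2-4 = -2 → [1, -2, 4, 4, 3, 7, 2]
reverse → [2, 7, 3, 4, 4, -2, 1]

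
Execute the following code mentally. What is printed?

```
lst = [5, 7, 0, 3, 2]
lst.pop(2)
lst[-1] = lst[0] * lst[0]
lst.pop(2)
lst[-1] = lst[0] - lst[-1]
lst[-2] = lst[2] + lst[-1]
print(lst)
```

[5, -40, -20]

pop(2) removes 0 → [5, 7, 3, 2]
lst[-1] = lst[0]*lst[0] = 5*5 = 25 → [5, 7, 3, 25]
pop(2) removes 3 → [5, 7, 25]
lst[-1] = lst[0]-lst[-1] = 5-25 = -20 → [5, 7, -20]
lst[-2] = lst[2]+lst[-1] = (-20)+(-20) = -40 → [5, -40, -20]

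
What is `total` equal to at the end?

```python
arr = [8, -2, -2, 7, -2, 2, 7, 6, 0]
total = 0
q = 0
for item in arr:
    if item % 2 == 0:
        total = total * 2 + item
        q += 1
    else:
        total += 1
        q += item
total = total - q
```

419

item=8: even, total = 0*2+8 = 8; q=1
item=-2: even, total = 8*2+(-2) = 14; q=2
item=-2: even, total = 14*2+(-2) = 26; q=3
item=7: not even, total = 26+1 = 27; q=10
item=-2: even, total = 27*2+(-2) = 52; q=11
item=2: even, total = 52*2+2 = 106; q=12
item=7: not even, total = 106+1 = 107; q=19
item=6: even, total = 107*2+6 = 220; q=20
item=0: even, total = 220*2+0 = 440; q=21
total-q = 440-21 = 419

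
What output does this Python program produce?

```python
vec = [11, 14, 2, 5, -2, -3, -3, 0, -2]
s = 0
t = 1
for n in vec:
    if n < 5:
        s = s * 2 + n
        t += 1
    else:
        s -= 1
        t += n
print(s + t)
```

-129

n=11: not <5, s = 0-1 = -1; t=12
n=14: not <5, s = (-1)-1 = -2; t=26
n=2: <5, s = (-2)*2+2 = -2; t=27
n=5: not <5, s = (-2)-1 = -3; t=32
n=-2: <5, s = (-3)*2+(-2) = -8; t=33
n=-3: <5, s = (-8)*2+(-3) = -19; t=34
n=-3: <5, s = (-19)*2+(-3) = -41; t=35
n=0: <5, s = (-41)*2+0 = -82; t=36
n=-2: <5, s = (-82)*2+(-2) = -166; t=37
s+t = (-166)+37 = -129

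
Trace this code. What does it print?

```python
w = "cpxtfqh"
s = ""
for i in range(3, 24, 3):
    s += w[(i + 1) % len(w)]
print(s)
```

i=3: add w[4]='f' → 'f'
i=6: add w[0]='c' → 'fc'
i=9: add w[3]='t' → 'fct'
i=12: add w[6]='h' → 'fcth'
i=15: add w[2]='x' → 'fcthx'
i=18: add w[5]='q' → 'fcthxq'
i=21: add w[1]='p' → 'fcthxqp'

fcthxqp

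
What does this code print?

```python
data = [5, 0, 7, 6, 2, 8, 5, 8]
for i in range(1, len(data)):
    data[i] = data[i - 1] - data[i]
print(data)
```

[5, 5, -2, -8, -10, -18, -23, -31]

i=1: data[1] = 5-0 = 5 → [5, 5, 7, 6, 2, 8, 5, 8]
i=2: data[2] = 5-7 = -2 → [5, 5, -2, 6, 2, 8, 5, 8]
i=3: data[3] = (-2)-6 = -8 → [5, 5, -2, -8, 2, 8, 5, 8]
i=4: data[4] = (-8)-2 = -10 → [5, 5, -2, -8, -10, 8, 5, 8]
i=5: data[5] = (-10)-8 = -18 → [5, 5, -2, -8, -10, -18, 5, 8]
i=6: data[6] = (-18)-5 = -23 → [5, 5, -2, -8, -10, -18, -23, 8]
i=7: data[7] = (-23)-8 = -31 → [5, 5, -2, -8, -10, -18, -23, -31]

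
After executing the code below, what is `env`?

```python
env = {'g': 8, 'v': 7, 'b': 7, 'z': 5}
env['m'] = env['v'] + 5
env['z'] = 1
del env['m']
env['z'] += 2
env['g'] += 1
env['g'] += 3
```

{'g': 12, 'v': 7, 'b': 7, 'z': 3}

env['m'] = env['v']+5 = 12 → {'g': 8, 'v': 7, 'b': 7, 'z': 5, 'm': 12}
env['z'] = 1 → {'g': 8, 'v': 7, 'b': 7, 'z': 1, 'm': 12}
del 'm' → {'g': 8, 'v': 7, 'b': 7, 'z': 1}
env['z'] = 1+2 = 3 → {'g': 8, 'v': 7, 'b': 7, 'z': 3}
env['g'] = 8+1 = 9 → {'g': 9, 'v': 7, 'b': 7, 'z': 3}
env['g'] = 9+3 = 12 → {'g': 12, 'v': 7, 'b': 7, 'z': 3}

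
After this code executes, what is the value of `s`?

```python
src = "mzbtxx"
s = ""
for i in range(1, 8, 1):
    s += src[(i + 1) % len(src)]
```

i=1: add src[2]='b' → 'b'
i=2: add src[3]='t' → 'bt'
i=3: add src[4]='x' → 'btx'
i=4: add src[5]='x' → 'btxx'
i=5: add src[0]='m' → 'btxxm'
i=6: add src[1]='z' → 'btxxmz'
i=7: add src[2]='b' → 'btxxmzb'

'btxxmzb'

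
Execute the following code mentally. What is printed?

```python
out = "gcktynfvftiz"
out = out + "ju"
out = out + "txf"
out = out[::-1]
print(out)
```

fxtujzitfvfnytkcg

+ 'ju' → 'gcktynfvftizju'
+ 'txf' → 'gcktynfvftizjutxf'
reverse → 'fxtujzitfvfnytkcg'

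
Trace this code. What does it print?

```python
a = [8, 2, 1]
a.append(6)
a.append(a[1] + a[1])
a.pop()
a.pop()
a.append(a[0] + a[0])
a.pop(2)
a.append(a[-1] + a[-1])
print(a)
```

[8, 2, 16, 32]

append 6 → [8, 2, 1, 6]
append a[1]+a[1] = 2+2 = 4 → [8, 2, 1, 6, 4]
pop() removes 4 → [8, 2, 1, 6]
pop() removes 6 → [8, 2, 1]
append a[0]+a[0] = 8+8 = 16 → [8, 2, 1, 16]
pop(2) removes 1 → [8, 2, 16]
append a[-1]+a[-1] = 16+16 = 32 → [8, 2, 16, 32]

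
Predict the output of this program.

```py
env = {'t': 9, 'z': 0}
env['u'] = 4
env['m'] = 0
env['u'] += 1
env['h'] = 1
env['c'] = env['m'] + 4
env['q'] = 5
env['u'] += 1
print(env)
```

{'t': 9, 'z': 0, 'u': 6, 'm': 0, 'h': 1, 'c': 4, 'q': 5}

env['u'] = 4 → {'t': 9, 'z': 0, 'u': 4}
env['m'] = 0 → {'t': 9, 'z': 0, 'u': 4, 'm': 0}
env['u'] = 4+1 = 5 → {'t': 9, 'z': 0, 'u': 5, 'm': 0}
env['h'] = 1 → {'t': 9, 'z': 0, 'u': 5, 'm': 0, 'h': 1}
env['c'] = env['m']+4 = 4 → {'t': 9, 'z': 0, 'u': 5, 'm': 0, 'h': 1, 'c': 4}
env['q'] = 5 → {'t': 9, 'z': 0, 'u': 5, 'm': 0, 'h': 1, 'c': 4, 'q': 5}
env['u'] = 5+1 = 6 → {'t': 9, 'z': 0, 'u': 6, 'm': 0, 'h': 1, 'c': 4, 'q': 5}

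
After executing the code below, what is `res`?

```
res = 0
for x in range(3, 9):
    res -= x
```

x=3: res = 0-3 = -3
x=4: res = (-3)-4 = -7
x=5: res = (-7)-5 = -12
x=6: res = (-12)-6 = -18
x=7: res = (-18)-7 = -25
x=8: res = (-25)-8 = -33

-33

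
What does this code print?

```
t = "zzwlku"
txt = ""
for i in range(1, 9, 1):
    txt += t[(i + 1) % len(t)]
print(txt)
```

i=1: add t[2]='w' → 'w'
i=2: add t[3]='l' → 'wl'
i=3: add t[4]='k' → 'wlk'
i=4: add t[5]='u' → 'wlku'
i=5: add t[0]='z' → 'wlkuz'
i=6: add t[1]='z' → 'wlkuzz'
i=7: add t[2]='w' → 'wlkuzzw'
i=8: add t[3]='l' → 'wlkuzzwl'

wlkuzzwl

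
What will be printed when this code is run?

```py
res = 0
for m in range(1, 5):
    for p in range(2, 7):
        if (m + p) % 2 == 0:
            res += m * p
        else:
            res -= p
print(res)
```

m=1,p=2: odd sum, res = 0-2 = -2
m=1,p=3: even sum, res = (-2)+3 = 1
m=1,p=4: odd sum, res = 1-4 = -3
m=1,p=5: even sum, res = (-3)+5 = 2
m=1,p=6: odd sum, res = 2-6 = -4
m=2,p=2: even sum, res = (-4)+4 = 0
m=2,p=3: odd sum, res = 0-3 = -3
m=2,p=4: even sum, res = (-3)+8 = 5
m=2,p=5: odd sum, res = 5-5 = 0
m=2,p=6: even sum, res = 0+12 = 12
m=3,p=2: odd sum, res = 12-2 = 10
m=3,p=3: even sum, res = 10+9 = 19
m=3,p=4: odd sum, res = 19-4 = 15
m=3,p=5: even sum, res = 15+15 = 30
m=3,p=6: odd sum, res = 30-6 = 24
m=4,p=2: even sum, res = 24+8 = 32
m=4,p=3: odd sum, res = 32-3 = 29
m=4,p=4: even sum, res = 29+16 = 45
m=4,p=5: odd sum, res = 45-5 = 40
m=4,p=6: even sum, res = 40+24 = 64

64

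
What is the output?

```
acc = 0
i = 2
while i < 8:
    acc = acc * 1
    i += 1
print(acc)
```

i=2: acc = 0*1 = 0
i=3: acc = 0*1 = 0
i=4: acc = 0*1 = 0
i=5: acc = 0*1 = 0
i=6: acc = 0*1 = 0
i=7: acc = 0*1 = 0

0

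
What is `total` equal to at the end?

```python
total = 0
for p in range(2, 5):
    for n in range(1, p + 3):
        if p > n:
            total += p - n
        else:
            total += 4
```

p=2,n=1: 2>1, total = 0+1 = 1
p=2,n=2: not 2>2, total = 1+4 = 5
p=2,n=3: not 2>3, total = 5+4 = 9
p=2,n=4: not 2>4, total = 9+4 = 13
p=3,n=1: 3>1, total = 13+2 = 15
p=3,n=2: 3>2, total = 15+1 = 16
p=3,n=3: not 3>3, total = 16+4 = 20
p=3,n=4: not 3>4, total = 20+4 = 24
p=3,n=5: not 3>5, total = 24+4 = 28
p=4,n=1: 4>1, total = 28+3 = 31
p=4,n=2: 4>2, total = 31+2 = 33
p=4,n=3: 4>3, total = 33+1 = 34
p=4,n=4: not 4>4, total = 34+4 = 38
p=4,n=5: not 4>5, total = 38+4 = 42
p=4,n=6: not 4>6, total = 42+4 = 46

46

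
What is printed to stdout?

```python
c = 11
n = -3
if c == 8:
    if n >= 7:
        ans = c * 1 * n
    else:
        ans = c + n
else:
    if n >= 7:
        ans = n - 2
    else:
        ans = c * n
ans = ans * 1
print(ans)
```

c=11, n=-3
c == 8 is False; n >= 7 is False
→ ans = c * n = -33
ans = (-33)*1 = -33

-33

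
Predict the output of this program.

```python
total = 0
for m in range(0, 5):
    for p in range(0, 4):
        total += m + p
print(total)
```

70

m=0,p=0: total = 0+0 = 0
m=0,p=1: total = 0+1 = 1
m=0,p=2: total = 1+2 = 3
m=0,p=3: total = 3+3 = 6
m=1,p=0: total = 6+1 = 7
m=1,p=1: total = 7+2 = 9
m=1,p=2: total = 9+3 = 12
m=1,p=3: total = 12+4 = 16
m=2,p=0: total = 16+2 = 18
m=2,p=1: total = 18+3 = 21
m=2,p=2: total = 21+4 = 25
m=2,p=3: total = 25+5 = 30
m=3,p=0: total = 30+3 = 33
m=3,p=1: total = 33+4 = 37
m=3,p=2: total = 37+5 = 42
m=3,p=3: total = 42+6 = 48
m=4,p=0: total = 48+4 = 52
m=4,p=1: total = 52+5 = 57
m=4,p=2: total = 57+6 = 63
m=4,p=3: total = 63+7 = 70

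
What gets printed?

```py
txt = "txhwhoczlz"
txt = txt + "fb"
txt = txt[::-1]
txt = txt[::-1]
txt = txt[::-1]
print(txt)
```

+ 'fb' → 'txhwhoczlzfb'
reverse → 'bfzlzcohwhxt'
reverse → 'txhwhoczlzfb'
reverse → 'bfzlzcohwhxt'

bfzlzcohwhxt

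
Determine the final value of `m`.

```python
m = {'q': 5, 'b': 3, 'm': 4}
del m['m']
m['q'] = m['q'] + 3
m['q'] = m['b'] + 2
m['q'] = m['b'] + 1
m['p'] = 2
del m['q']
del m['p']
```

{'b': 3}

del 'm' → {'q': 5, 'b': 3}
m['q'] = m['q']+3 = 8 → {'q': 8, 'b': 3}
m['q'] = m['b']+2 = 5 → {'q': 5, 'b': 3}
m['q'] = m['b']+1 = 4 → {'q': 4, 'b': 3}
m['p'] = 2 → {'q': 4, 'b': 3, 'p': 2}
del 'q' → {'b': 3, 'p': 2}
del 'p' → {'b': 3}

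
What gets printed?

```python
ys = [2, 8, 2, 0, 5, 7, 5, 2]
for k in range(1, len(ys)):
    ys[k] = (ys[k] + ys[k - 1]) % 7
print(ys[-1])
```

k=1: ys[1] = (8+2)%7 = 3 → [2, 3, 2, 0, 5, 7, 5, 2]
k=2: ys[2] = (2+3)%7 = 5 → [2, 3, 5, 0, 5, 7, 5, 2]
k=3: ys[3] = (0+5)%7 = 5 → [2, 3, 5, 5, 5, 7, 5, 2]
k=4: ys[4] = (5+5)%7 = 3 → [2, 3, 5, 5, 3, 7, 5, 2]
k=5: ys[5] = (7+3)%7 = 3 → [2, 3, 5, 5, 3, 3, 5, 2]
k=6: ys[6] = (5+3)%7 = 1 → [2, 3, 5, 5, 3, 3, 1, 2]
k=7: ys[7] = (2+1)%7 = 3 → [2, 3, 5, 5, 3, 3, 1, 3]

3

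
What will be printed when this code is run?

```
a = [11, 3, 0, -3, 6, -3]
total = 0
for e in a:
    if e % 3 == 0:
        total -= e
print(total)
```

-3

e=11: not %3==0
e=3: %3==0, total = 0-3 = -3
e=0: %3==0, total = (-3)-0 = -3
e=-3: %3==0, total = (-3)-(-3) = 0
e=6: %3==0, total = 0-6 = -6
e=-3: %3==0, total = (-6)-(-3) = -3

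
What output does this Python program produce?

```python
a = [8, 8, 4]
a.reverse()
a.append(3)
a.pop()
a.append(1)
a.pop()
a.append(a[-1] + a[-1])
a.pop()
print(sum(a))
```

reverse → [4, 8, 8]
append 3 → [4, 8, 8, 3]
pop() removes 3 → [4, 8, 8]
append 1 → [4, 8, 8, 1]
pop() removes 1 → [4, 8, 8]
append a[-1]+a[-1] = 8+8 = 16 → [4, 8, 8, 16]
pop() removes 16 → [4, 8, 8]
sum = 20

20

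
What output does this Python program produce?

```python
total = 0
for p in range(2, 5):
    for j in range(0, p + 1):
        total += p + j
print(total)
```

p=2,j=0: total = 0+2 = 2
p=2,j=1: total = 2+3 = 5
p=2,j=2: total = 5+4 = 9
p=3,j=0: total = 9+3 = 12
p=3,j=1: total = 12+4 = 16
p=3,j=2: total = 16+5 = 21
p=3,j=3: total = 21+6 = 27
p=4,j=0: total = 27+4 = 31
p=4,j=1: total = 31+5 = 36
p=4,j=2: total = 36+6 = 42
p=4,j=3: total = 42+7 = 49
p=4,j=4: total = 49+8 = 57

57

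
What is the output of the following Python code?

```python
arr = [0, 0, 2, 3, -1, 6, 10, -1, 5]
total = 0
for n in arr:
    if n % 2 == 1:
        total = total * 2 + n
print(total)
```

23

n=0: not odd
n=0: not odd
n=2: not odd
n=3: odd, total = 0*2+3 = 3
n=-1: odd, total = 3*2+(-1) = 5
n=6: not odd
n=10: not odd
n=-1: odd, total = 5*2+(-1) = 9
n=5: odd, total = 9*2+5 = 23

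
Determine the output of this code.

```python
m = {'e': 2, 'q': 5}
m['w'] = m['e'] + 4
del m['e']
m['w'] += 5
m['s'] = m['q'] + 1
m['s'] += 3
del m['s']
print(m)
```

{'q': 5, 'w': 11}

m['w'] = m['e']+4 = 6 → {'e': 2, 'q': 5, 'w': 6}
del 'e' → {'q': 5, 'w': 6}
m['w'] = 6+5 = 11 → {'q': 5, 'w': 11}
m['s'] = m['q']+1 = 6 → {'q': 5, 'w': 11, 's': 6}
m['s'] = 6+3 = 9 → {'q': 5, 'w': 11, 's': 9}
del 's' → {'q': 5, 'w': 11}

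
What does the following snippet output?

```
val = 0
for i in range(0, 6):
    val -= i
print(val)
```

-15

i=0: val = 0-0 = 0
i=1: val = 0-1 = -1
i=2: val = (-1)-2 = -3
i=3: val = (-3)-3 = -6
i=4: val = (-6)-4 = -10
i=5: val = (-10)-5 = -15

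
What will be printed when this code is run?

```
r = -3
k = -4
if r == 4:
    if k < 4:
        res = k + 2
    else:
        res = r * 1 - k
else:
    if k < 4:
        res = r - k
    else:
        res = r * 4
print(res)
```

r=-3, k=-4
r == 4 is False; k < 4 is True
→ res = r - k = 1

1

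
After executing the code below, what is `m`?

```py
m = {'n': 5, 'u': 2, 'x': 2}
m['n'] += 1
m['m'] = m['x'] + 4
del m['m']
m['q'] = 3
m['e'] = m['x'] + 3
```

{'n': 6, 'u': 2, 'x': 2, 'q': 3, 'e': 5}

m['n'] = 5+1 = 6 → {'n': 6, 'u': 2, 'x': 2}
m['m'] = m['x']+4 = 6 → {'n': 6, 'u': 2, 'x': 2, 'm': 6}
del 'm' → {'n': 6, 'u': 2, 'x': 2}
m['q'] = 3 → {'n': 6, 'u': 2, 'x': 2, 'q': 3}
m['e'] = m['x']+3 = 5 → {'n': 6, 'u': 2, 'x': 2, 'q': 3, 'e': 5}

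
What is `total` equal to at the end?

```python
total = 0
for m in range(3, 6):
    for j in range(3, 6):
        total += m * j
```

m=3,j=3: total = 0+9 = 9
m=3,j=4: total = 9+12 = 21
m=3,j=5: total = 21+15 = 36
m=4,j=3: total = 36+12 = 48
m=4,j=4: total = 48+16 = 64
m=4,j=5: total = 64+20 = 84
m=5,j=3: total = 84+15 = 99
m=5,j=4: total = 99+20 = 119
m=5,j=5: total = 119+25 = 144

144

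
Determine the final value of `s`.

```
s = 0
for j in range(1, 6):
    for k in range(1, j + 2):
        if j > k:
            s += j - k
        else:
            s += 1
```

j=1,k=1: not 1>1, s = 0+1 = 1
j=1,k=2: not 1>2, s = 1+1 = 2
j=2,k=1: 2>1, s = 2+1 = 3
j=2,k=2: not 2>2, s = 3+1 = 4
j=2,k=3: not 2>3, s = 4+1 = 5
j=3,k=1: 3>1, s = 5+2 = 7
j=3,k=2: 3>2, s = 7+1 = 8
j=3,k=3: not 3>3, s = 8+1 = 9
j=3,k=4: not 3>4, s = 9+1 = 10
j=4,k=1: 4>1, s = 10+3 = 13
j=4,k=2: 4>2, s = 13+2 = 15
j=4,k=3: 4>3, s = 15+1 = 16
j=4,k=4: not 4>4, s = 16+1 = 17
j=4,k=5: not 4>5, s = 17+1 = 18
j=5,k=1: 5>1, s = 18+4 = 22
j=5,k=2: 5>2, s = 22+3 = 25
j=5,k=3: 5>3, s = 25+2 = 27
j=5,k=4: 5>4, s = 27+1 = 28
j=5,k=5: not 5>5, s = 28+1 = 29
j=5,k=6: not 5>6, s = 29+1 = 30

30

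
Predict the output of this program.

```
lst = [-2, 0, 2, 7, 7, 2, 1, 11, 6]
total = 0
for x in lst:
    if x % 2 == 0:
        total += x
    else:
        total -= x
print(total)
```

x=-2: even, total = 0+(-2) = -2
x=0: even, total = (-2)+0 = -2
x=2: even, total = (-2)+2 = 0
x=7: not even, total = 0-7 = -7
x=7: not even, total = (-7)-7 = -14
x=2: even, total = (-14)+2 = -12
x=1: not even, total = (-12)-1 = -13
x=11: not even, total = (-13)-11 = -24
x=6: even, total = (-24)+6 = -18

-18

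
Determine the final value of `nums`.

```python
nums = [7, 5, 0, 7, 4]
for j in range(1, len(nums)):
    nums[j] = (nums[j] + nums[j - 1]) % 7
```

j=1: nums[1] = (5+7)%7 = 5 → [7, 5, 0, 7, 4]
j=2: nums[2] = (0+5)%7 = 5 → [7, 5, 5, 7, 4]
j=3: nums[3] = (7+5)%7 = 5 → [7, 5, 5, 5, 4]
j=4: nums[4] = (4+5)%7 = 2 → [7, 5, 5, 5, 2]

[7, 5, 5, 5, 2]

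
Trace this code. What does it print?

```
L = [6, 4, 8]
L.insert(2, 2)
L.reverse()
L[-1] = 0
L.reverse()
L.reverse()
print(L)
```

[8, 2, 4, 0]

insert 2 at 2 → [6, 4, 2, 8]
reverse → [8, 2, 4, 6]
L[-1] = 0 → [8, 2, 4, 0]
reverse → [0, 4, 2, 8]
reverse → [8, 2, 4, 0]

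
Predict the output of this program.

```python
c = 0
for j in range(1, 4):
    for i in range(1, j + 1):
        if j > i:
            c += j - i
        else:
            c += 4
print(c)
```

16

j=1,i=1: not 1>1, c = 0+4 = 4
j=2,i=1: 2>1, c = 4+1 = 5
j=2,i=2: not 2>2, c = 5+4 = 9
j=3,i=1: 3>1, c = 9+2 = 11
j=3,i=2: 3>2, c = 11+1 = 12
j=3,i=3: not 3>3, c = 12+4 = 16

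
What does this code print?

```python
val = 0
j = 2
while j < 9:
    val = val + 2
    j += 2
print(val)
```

j=2: val = 0+2 = 2
j=4: val = 2+2 = 4
j=6: val = 4+2 = 6
j=8: val = 6+2 = 8

8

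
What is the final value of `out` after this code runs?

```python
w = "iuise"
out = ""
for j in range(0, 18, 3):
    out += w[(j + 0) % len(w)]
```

'isueii'

j=0: add w[0]='i' → 'i'
j=3: add w[3]='s' → 'is'
j=6: add w[1]='u' → 'isu'
j=9: add w[4]='e' → 'isue'
j=12: add w[2]='i' → 'isuei'
j=15: add w[0]='i' → 'isueii'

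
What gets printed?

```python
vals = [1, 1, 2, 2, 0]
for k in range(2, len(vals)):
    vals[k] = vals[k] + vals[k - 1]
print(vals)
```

k=2: vals[2] = 2+1 = 3 → [1, 1, 3, 2, 0]
k=3: vals[3] = 2+3 = 5 → [1, 1, 3, 5, 0]
k=4: vals[4] = 0+5 = 5 → [1, 1, 3, 5, 5]

[1, 1, 3, 5, 5]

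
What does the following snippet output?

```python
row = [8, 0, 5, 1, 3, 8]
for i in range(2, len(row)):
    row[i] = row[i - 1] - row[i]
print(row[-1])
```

-17

i=2: row[2] = 0-5 = -5 → [8, 0, -5, 1, 3, 8]
i=3: row[3] = (-5)-1 = -6 → [8, 0, -5, -6, 3, 8]
i=4: row[4] = (-6)-3 = -9 → [8, 0, -5, -6, -9, 8]
i=5: row[5] = (-9)-8 = -17 → [8, 0, -5, -6, -9, -17]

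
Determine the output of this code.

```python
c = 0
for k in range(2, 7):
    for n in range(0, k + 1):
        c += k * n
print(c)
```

265

k=2,n=0: c = 0+0 = 0
k=2,n=1: c = 0+2 = 2
k=2,n=2: c = 2+4 = 6
k=3,n=0: c = 6+0 = 6
k=3,n=1: c = 6+3 = 9
k=3,n=2: c = 9+6 = 15
k=3,n=3: c = 15+9 = 24
k=4,n=0: c = 24+0 = 24
k=4,n=1: c = 24+4 = 28
k=4,n=2: c = 28+8 = 36
k=4,n=3: c = 36+12 = 48
k=4,n=4: c = 48+16 = 64
k=5,n=0: c = 64+0 = 64
k=5,n=1: c = 64+5 = 69
k=5,n=2: c = 69+10 = 79
k=5,n=3: c = 79+15 = 94
k=5,n=4: c = 94+20 = 114
k=5,n=5: c = 114+25 = 139
k=6,n=0: c = 139+0 = 139
k=6,n=1: c = 139+6 = 145
k=6,n=2: c = 145+12 = 157
k=6,n=3: c = 157+18 = 175
k=6,n=4: c = 175+24 = 199
k=6,n=5: c = 199+30 = 229
k=6,n=6: c = 229+36 = 265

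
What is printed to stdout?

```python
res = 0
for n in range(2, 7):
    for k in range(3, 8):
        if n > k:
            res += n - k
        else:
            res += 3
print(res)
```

67

n=2,k=3: not 2>3, res = 0+3 = 3
n=2,k=4: not 2>4, res = 3+3 = 6
n=2,k=5: not 2>5, res = 6+3 = 9
n=2,k=6: not 2>6, res = 9+3 = 12
n=2,k=7: not 2>7, res = 12+3 = 15
n=3,k=3: not 3>3, res = 15+3 = 18
n=3,k=4: not 3>4, res = 18+3 = 21
n=3,k=5: not 3>5, res = 21+3 = 24
n=3,k=6: not 3>6, res = 24+3 = 27
n=3,k=7: not 3>7, res = 27+3 = 30
n=4,k=3: 4>3, res = 30+1 = 31
n=4,k=4: not 4>4, res = 31+3 = 34
n=4,k=5: not 4>5, res = 34+3 = 37
n=4,k=6: not 4>6, res = 37+3 = 40
n=4,k=7: not 4>7, res = 40+3 = 43
n=5,k=3: 5>3, res = 43+2 = 45
n=5,k=4: 5>4, res = 45+1 = 46
n=5,k=5: not 5>5, res = 46+3 = 49
n=5,k=6: not 5>6, res = 49+3 = 52
n=5,k=7: not 5>7, res = 52+3 = 55
n=6,k=3: 6>3, res = 55+3 = 58
n=6,k=4: 6>4, res = 58+2 = 60
n=6,k=5: 6>5, res = 60+1 = 61
n=6,k=6: not 6>6, res = 61+3 = 64
n=6,k=7: not 6>7, res = 64+3 = 67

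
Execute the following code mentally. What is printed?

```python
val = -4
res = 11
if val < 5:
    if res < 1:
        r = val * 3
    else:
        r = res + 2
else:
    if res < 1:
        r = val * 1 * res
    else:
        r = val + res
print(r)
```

val=-4, res=11
val < 5 is True; res < 1 is False
→ r = res + 2 = 13

13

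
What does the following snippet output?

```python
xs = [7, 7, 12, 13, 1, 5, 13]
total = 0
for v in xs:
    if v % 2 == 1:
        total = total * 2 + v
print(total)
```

467

v=7: odd, total = 0*2+7 = 7
v=7: odd, total = 7*2+7 = 21
v=12: not odd
v=13: odd, total = 21*2+13 = 55
v=1: odd, total = 55*2+1 = 111
v=5: odd, total = 111*2+5 = 227
v=13: odd, total = 227*2+13 = 467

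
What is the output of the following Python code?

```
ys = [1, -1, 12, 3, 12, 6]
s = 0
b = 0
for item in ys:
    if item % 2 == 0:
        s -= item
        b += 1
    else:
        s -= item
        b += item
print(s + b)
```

item=1: not even, s = 0-1 = -1; b=1
item=-1: not even, s = (-1)-(-1) = 0; b=0
item=12: even, s = 0-12 = -12; b=1
item=3: not even, s = (-12)-3 = -15; b=4
item=12: even, s = (-15)-12 = -27; b=5
item=6: even, s = (-27)-6 = -33; b=6
s+b = (-33)+6 = -27

-27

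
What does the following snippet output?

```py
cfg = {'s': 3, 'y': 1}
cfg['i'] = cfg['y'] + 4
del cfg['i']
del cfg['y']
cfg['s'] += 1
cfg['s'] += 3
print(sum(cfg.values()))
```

7

cfg['i'] = cfg['y']+4 = 5 → {'s': 3, 'y': 1, 'i': 5}
del 'i' → {'s': 3, 'y': 1}
del 'y' → {'s': 3}
cfg['s'] = 3+1 = 4 → {'s': 4}
cfg['s'] = 4+3 = 7 → {'s': 7}
sum of values = 7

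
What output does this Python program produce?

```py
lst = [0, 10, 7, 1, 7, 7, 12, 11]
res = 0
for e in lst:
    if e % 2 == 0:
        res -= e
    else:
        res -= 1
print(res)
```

e=0: even, res = 0-0 = 0
e=10: even, res = 0-10 = -10
e=7: not even, res = (-10)-1 = -11
e=1: not even, res = (-11)-1 = -12
e=7: not even, res = (-12)-1 = -13
e=7: not even, res = (-13)-1 = -14
e=12: even, res = (-14)-12 = -26
e=11: not even, res = (-26)-1 = -27

-27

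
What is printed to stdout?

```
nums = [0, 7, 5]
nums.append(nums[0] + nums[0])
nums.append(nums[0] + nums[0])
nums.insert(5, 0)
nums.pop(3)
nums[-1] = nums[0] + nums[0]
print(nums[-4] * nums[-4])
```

append nums[0]+nums[0] = 0+0 = 0 → [0, 7, 5, 0]
append nums[0]+nums[0] = 0+0 = 0 → [0, 7, 5, 0, 0]
insert 0 at 5 → [0, 7, 5, 0, 0, 0]
pop(3) removes 0 → [0, 7, 5, 0, 0]
nums[-1] = nums[0]+nums[0] = 0+0 = 0 → [0, 7, 5, 0, 0]
nums[-4]*nums[-4] = 7*7 = 49

49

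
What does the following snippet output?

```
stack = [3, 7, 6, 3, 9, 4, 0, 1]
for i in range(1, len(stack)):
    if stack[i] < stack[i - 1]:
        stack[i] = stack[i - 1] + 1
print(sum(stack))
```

69

i=1: 7>=3, unchanged → [3, 7, 6, 3, 9, 4, 0, 1]
i=2: 6<7, stack[2] = 7+1 = 8 → [3, 7, 8, 3, 9, 4, 0, 1]
i=3: 3<8, stack[3] = 8+1 = 9 → [3, 7, 8, 9, 9, 4, 0, 1]
i=4: 9>=9, unchanged → [3, 7, 8, 9, 9, 4, 0, 1]
i=5: 4<9, stack[5] = 9+1 = 10 → [3, 7, 8, 9, 9, 10, 0, 1]
i=6: 0<10, stack[6] = 10+1 = 11 → [3, 7, 8, 9, 9, 10, 11, 1]
i=7: 1<11, stack[7] = 11+1 = 12 → [3, 7, 8, 9, 9, 10, 11, 12]
sum = 69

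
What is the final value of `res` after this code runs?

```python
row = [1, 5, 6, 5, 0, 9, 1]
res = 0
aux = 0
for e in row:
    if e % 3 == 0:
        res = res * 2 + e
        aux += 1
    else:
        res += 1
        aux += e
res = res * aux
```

e=1: not %3==0, res = 0+1 = 1; aux=1
e=5: not %3==0, res = 1+1 = 2; aux=6
e=6: %3==0, res = 2*2+6 = 10; aux=7
e=5: not %3==0, res = 10+1 = 11; aux=12
e=0: %3==0, res = 11*2+0 = 22; aux=13
e=9: %3==0, res = 22*2+9 = 53; aux=14
e=1: not %3==0, res = 53+1 = 54; aux=15
res*aux = 54*15 = 810

810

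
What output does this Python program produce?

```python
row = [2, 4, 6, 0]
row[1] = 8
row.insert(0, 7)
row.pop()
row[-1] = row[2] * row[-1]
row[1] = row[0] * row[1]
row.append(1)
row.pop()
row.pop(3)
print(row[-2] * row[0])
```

98

row[1] = 8 → [2, 8, 6, 0]
insert 7 at 0 → [7, 2, 8, 6, 0]
pop() removes 0 → [7, 2, 8, 6]
row[-1] = row[2]*row[-1] = 8*6 = 48 → [7, 2, 8, 48]
row[1] = row[0]*row[1] = 7*2 = 14 → [7, 14, 8, 48]
append 1 → [7, 14, 8, 48, 1]
pop() removes 1 → [7, 14, 8, 48]
pop(3) removes 48 → [7, 14, 8]
row[-2]*row[0] = 14*7 = 98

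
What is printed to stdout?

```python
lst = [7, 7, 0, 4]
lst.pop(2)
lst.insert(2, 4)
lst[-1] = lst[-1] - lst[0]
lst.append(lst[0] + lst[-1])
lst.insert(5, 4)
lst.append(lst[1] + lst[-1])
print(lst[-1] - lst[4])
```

7

pop(2) removes 0 → [7, 7, 4]
insert 4 at 2 → [7, 7, 4, 4]
lst[-1] = lst[-1]-lst[0] = 4-7 = -3 → [7, 7, 4, -3]
append lst[0]+lst[-1] = 7+(-3) = 4 → [7, 7, 4, -3, 4]
insert 4 at 5 → [7, 7, 4, -3, 4, 4]
append lst[1]+lst[-1] = 7+4 = 11 → [7, 7, 4, -3, 4, 4, 11]
lst[-1]-lst[4] = 11-4 = 7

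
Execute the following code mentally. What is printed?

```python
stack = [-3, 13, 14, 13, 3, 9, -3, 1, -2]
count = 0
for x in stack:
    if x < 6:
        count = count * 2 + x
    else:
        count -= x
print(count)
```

x=-3: <6, count = 0*2+(-3) = -3
x=13: not <6, count = (-3)-13 = -16
x=14: not <6, count = (-16)-14 = -30
x=13: not <6, count = (-30)-13 = -43
x=3: <6, count = (-43)*2+3 = -83
x=9: not <6, count = (-83)-9 = -92
x=-3: <6, count = (-92)*2+(-3) = -187
x=1: <6, count = (-187)*2+1 = -373
x=-2: <6, count = (-373)*2+(-2) = -748

-748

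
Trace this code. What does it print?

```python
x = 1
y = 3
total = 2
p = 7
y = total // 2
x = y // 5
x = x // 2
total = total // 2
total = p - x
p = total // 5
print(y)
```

y = 2//2 = 1
x = 1//5 = 0
x = 0//2 = 0
total = 2//2 = 1
total = 7-0 = 7
p = 7//5 = 1

1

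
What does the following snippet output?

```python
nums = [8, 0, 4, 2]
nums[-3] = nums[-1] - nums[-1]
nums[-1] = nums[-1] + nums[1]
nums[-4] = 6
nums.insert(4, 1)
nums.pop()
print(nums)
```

nums[-3] = nums[-1]-nums[-1] = 2-2 = 0 → [8, 0, 4, 2]
nums[-1] = nums[-1]+nums[1] = 2+0 = 2 → [8, 0, 4, 2]
nums[-4] = 6 → [6, 0, 4, 2]
insert 1 at 4 → [6, 0, 4, 2, 1]
pop() removes 1 → [6, 0, 4, 2]

[6, 0, 4, 2]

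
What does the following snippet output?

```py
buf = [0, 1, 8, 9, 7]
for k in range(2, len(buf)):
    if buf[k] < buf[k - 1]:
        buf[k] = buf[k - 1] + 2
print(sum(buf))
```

k=2: 8>=1, unchanged → [0, 1, 8, 9, 7]
k=3: 9>=8, unchanged → [0, 1, 8, 9, 7]
k=4: 7<9, buf[4] = 9+2 = 11 → [0, 1, 8, 9, 11]
sum = 29

29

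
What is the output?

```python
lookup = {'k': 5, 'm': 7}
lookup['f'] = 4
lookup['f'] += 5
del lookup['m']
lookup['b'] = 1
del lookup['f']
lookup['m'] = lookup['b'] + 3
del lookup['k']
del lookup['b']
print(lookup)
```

lookup['f'] = 4 → {'k': 5, 'm': 7, 'f': 4}
lookup['f'] = 4+5 = 9 → {'k': 5, 'm': 7, 'f': 9}
del 'm' → {'k': 5, 'f': 9}
lookup['b'] = 1 → {'k': 5, 'f': 9, 'b': 1}
del 'f' → {'k': 5, 'b': 1}
lookup['m'] = lookup['b']+3 = 4 → {'k': 5, 'b': 1, 'm': 4}
del 'k' → {'b': 1, 'm': 4}
del 'b' → {'m': 4}

{'m': 4}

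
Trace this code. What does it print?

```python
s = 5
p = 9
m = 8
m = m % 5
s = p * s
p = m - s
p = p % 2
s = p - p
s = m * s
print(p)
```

0

m = 8%5 = 3
s = 9*5 = 45
p = 3-45 = -42
p = (-42)%2 = 0
s = 0-0 = 0
s = 3*0 = 0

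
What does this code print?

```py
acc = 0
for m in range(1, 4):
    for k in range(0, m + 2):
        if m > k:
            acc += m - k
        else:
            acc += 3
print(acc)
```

28

m=1,k=0: 1>0, acc = 0+1 = 1
m=1,k=1: not 1>1, acc = 1+3 = 4
m=1,k=2: not 1>2, acc = 4+3 = 7
m=2,k=0: 2>0, acc = 7+2 = 9
m=2,k=1: 2>1, acc = 9+1 = 10
m=2,k=2: not 2>2, acc = 10+3 = 13
m=2,k=3: not 2>3, acc = 13+3 = 16
m=3,k=0: 3>0, acc = 16+3 = 19
m=3,k=1: 3>1, acc = 19+2 = 21
m=3,k=2: 3>2, acc = 21+1 = 22
m=3,k=3: not 3>3, acc = 22+3 = 25
m=3,k=4: not 3>4, acc = 25+3 = 28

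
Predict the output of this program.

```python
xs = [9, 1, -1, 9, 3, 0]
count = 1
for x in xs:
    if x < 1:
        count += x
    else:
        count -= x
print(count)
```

x=9: not <1, count = 1-9 = -8
x=1: not <1, count = (-8)-1 = -9
x=-1: <1, count = (-9)+(-1) = -10
x=9: not <1, count = (-10)-9 = -19
x=3: not <1, count = (-19)-3 = -22
x=0: <1, count = (-22)+0 = -22

-22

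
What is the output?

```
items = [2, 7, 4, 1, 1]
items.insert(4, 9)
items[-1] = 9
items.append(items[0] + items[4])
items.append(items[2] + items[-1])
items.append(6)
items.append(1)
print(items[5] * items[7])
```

135

insert 9 at 4 → [2, 7, 4, 1, 9, 1]
items[-1] = 9 → [2, 7, 4, 1, 9, 9]
append items[0]+items[4] = 2+9 = 11 → [2, 7, 4, 1, 9, 9, 11]
append items[2]+items[-1] = 4+11 = 15 → [2, 7, 4, 1, 9, 9, 11, 15]
append 6 → [2, 7, 4, 1, 9, 9, 11, 15, 6]
append 1 → [2, 7, 4, 1, 9, 9, 11, 15, 6, 1]
items[5]*items[7] = 9*15 = 135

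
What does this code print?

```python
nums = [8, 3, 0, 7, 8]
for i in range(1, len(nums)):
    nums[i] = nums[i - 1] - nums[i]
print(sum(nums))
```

6

i=1: nums[1] = 8-3 = 5 → [8, 5, 0, 7, 8]
i=2: nums[2] = 5-0 = 5 → [8, 5, 5, 7, 8]
i=3: nums[3] = 5-7 = -2 → [8, 5, 5, -2, 8]
i=4: nums[4] = (-2)-8 = -10 → [8, 5, 5, -2, -10]
sum = 6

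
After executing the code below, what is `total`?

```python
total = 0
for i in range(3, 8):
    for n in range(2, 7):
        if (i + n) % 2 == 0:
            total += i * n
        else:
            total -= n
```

i=3,n=2: odd sum, total = 0-2 = -2
i=3,n=3: even sum, total = (-2)+9 = 7
i=3,n=4: odd sum, total = 7-4 = 3
i=3,n=5: even sum, total = 3+15 = 18
i=3,n=6: odd sum, total = 18-6 = 12
i=4,n=2: even sum, total = 12+8 = 20
i=4,n=3: odd sum, total = 20-3 = 17
i=4,n=4: even sum, total = 17+16 = 33
i=4,n=5: odd sum, total = 33-5 = 28
i=4,n=6: even sum, total = 28+24 = 52
i=5,n=2: odd sum, total = 52-2 = 50
i=5,n=3: even sum, total = 50+15 = 65
i=5,n=4: odd sum, total = 65-4 = 61
i=5,n=5: even sum, total = 61+25 = 86
i=5,n=6: odd sum, total = 86-6 = 80
i=6,n=2: even sum, total = 80+12 = 92
i=6,n=3: odd sum, total = 92-3 = 89
i=6,n=4: even sum, total = 89+24 = 113
i=6,n=5: odd sum, total = 113-5 = 108
i=6,n=6: even sum, total = 108+36 = 144
i=7,n=2: odd sum, total = 144-2 = 142
i=7,n=3: even sum, total = 142+21 = 163
i=7,n=4: odd sum, total = 163-4 = 159
i=7,n=5: even sum, total = 159+35 = 194
i=7,n=6: odd sum, total = 194-6 = 188

188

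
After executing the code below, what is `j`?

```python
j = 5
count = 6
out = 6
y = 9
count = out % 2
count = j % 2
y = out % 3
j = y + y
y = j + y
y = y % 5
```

count = 6%2 = 0
count = 5%2 = 1
y = 6%3 = 0
j = 0+0 = 0
y = 0+0 = 0
y = 0%5 = 0

0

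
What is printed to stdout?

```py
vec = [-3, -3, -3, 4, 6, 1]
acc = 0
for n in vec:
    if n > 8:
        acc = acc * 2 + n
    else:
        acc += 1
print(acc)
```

n=-3: not >8, acc = 0+1 = 1
n=-3: not >8, acc = 1+1 = 2
n=-3: not >8, acc = 2+1 = 3
n=4: not >8, acc = 3+1 = 4
n=6: not >8, acc = 4+1 = 5
n=1: not >8, acc = 5+1 = 6

6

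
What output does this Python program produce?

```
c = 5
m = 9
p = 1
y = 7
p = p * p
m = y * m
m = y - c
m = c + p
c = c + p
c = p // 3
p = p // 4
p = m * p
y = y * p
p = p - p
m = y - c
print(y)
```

0

p = 1*1 = 1
m = 7*9 = 63
m = 7-5 = 2
m = 5+1 = 6
c = 5+1 = 6
c = 1//3 = 0
p = 1//4 = 0
p = 6*0 = 0
y = 7*0 = 0
p = 0-0 = 0
m = 0-0 = 0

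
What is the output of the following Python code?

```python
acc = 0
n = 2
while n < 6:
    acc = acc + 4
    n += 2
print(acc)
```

n=2: acc = 0+4 = 4
n=4: acc = 4+4 = 8

8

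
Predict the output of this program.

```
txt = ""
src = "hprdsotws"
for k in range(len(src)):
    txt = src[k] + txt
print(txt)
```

k=0: prepend 'h' → 'h'
k=1: prepend 'p' → 'ph'
k=2: prepend 'r' → 'rph'
k=3: prepend 'd' → 'drph'
k=4: prepend 's' → 'sdrph'
k=5: prepend 'o' → 'osdrph'
k=6: prepend 't' → 'tosdrph'
k=7: prepend 'w' → 'wtosdrph'
k=8: prepend 's' → 'swtosdrph'

swtosdrph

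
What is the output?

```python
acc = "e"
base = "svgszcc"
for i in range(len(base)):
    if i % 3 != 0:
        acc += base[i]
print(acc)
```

i=0: skip
i=1: add 'v' → 'ev'
i=2: add 'g' → 'evg'
i=3: skip
i=4: add 'z' → 'evgz'
i=5: add 'c' → 'evgzc'
i=6: skip

evgzc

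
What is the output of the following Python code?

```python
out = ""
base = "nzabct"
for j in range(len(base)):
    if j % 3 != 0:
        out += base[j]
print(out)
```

j=0: skip
j=1: add 'z' → 'z'
j=2: add 'a' → 'za'
j=3: skip
j=4: add 'c' → 'zac'
j=5: add 't' → 'zact'

zact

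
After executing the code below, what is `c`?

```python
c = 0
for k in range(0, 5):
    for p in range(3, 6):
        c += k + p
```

k=0,p=3: c = 0+3 = 3
k=0,p=4: c = 3+4 = 7
k=0,p=5: c = 7+5 = 12
k=1,p=3: c = 12+4 = 16
k=1,p=4: c = 16+5 = 21
k=1,p=5: c = 21+6 = 27
k=2,p=3: c = 27+5 = 32
k=2,p=4: c = 32+6 = 38
k=2,p=5: c = 38+7 = 45
k=3,p=3: c = 45+6 = 51
k=3,p=4: c = 51+7 = 58
k=3,p=5: c = 58+8 = 66
k=4,p=3: c = 66+7 = 73
k=4,p=4: c = 73+8 = 81
k=4,p=5: c = 81+9 = 90

90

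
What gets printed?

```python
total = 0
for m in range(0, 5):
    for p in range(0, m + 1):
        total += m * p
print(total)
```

65

m=0,p=0: total = 0+0 = 0
m=1,p=0: total = 0+0 = 0
m=1,p=1: total = 0+1 = 1
m=2,p=0: total = 1+0 = 1
m=2,p=1: total = 1+2 = 3
m=2,p=2: total = 3+4 = 7
m=3,p=0: total = 7+0 = 7
m=3,p=1: total = 7+3 = 10
m=3,p=2: total = 10+6 = 16
m=3,p=3: total = 16+9 = 25
m=4,p=0: total = 25+0 = 25
m=4,p=1: total = 25+4 = 29
m=4,p=2: total = 29+8 = 37
m=4,p=3: total = 37+12 = 49
m=4,p=4: total = 49+16 = 65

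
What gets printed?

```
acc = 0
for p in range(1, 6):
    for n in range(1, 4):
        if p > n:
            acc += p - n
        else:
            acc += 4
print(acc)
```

p=1,n=1: not 1>1, acc = 0+4 = 4
p=1,n=2: not 1>2, acc = 4+4 = 8
p=1,n=3: not 1>3, acc = 8+4 = 12
p=2,n=1: 2>1, acc = 12+1 = 13
p=2,n=2: not 2>2, acc = 13+4 = 17
p=2,n=3: not 2>3, acc = 17+4 = 21
p=3,n=1: 3>1, acc = 21+2 = 23
p=3,n=2: 3>2, acc = 23+1 = 24
p=3,n=3: not 3>3, acc = 24+4 = 28
p=4,n=1: 4>1, acc = 28+3 = 31
p=4,n=2: 4>2, acc = 31+2 = 33
p=4,n=3: 4>3, acc = 33+1 = 34
p=5,n=1: 5>1, acc = 34+4 = 38
p=5,n=2: 5>2, acc = 38+3 = 41
p=5,n=3: 5>3, acc = 41+2 = 43

43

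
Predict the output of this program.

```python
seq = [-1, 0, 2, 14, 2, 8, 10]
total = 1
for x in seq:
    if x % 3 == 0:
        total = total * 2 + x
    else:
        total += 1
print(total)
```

9

x=-1: not %3==0, total = 1+1 = 2
x=0: %3==0, total = 2*2+0 = 4
x=2: not %3==0, total = 4+1 = 5
x=14: not %3==0, total = 5+1 = 6
x=2: not %3==0, total = 6+1 = 7
x=8: not %3==0, total = 7+1 = 8
x=10: not %3==0, total = 8+1 = 9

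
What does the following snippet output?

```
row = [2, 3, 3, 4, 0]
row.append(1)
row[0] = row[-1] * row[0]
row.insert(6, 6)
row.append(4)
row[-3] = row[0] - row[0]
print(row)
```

[2, 3, 3, 4, 0, 0, 6, 4]

append 1 → [2, 3, 3, 4, 0, 1]
row[0] = row[-1]*row[0] = 1*2 = 2 → [2, 3, 3, 4, 0, 1]
insert 6 at 6 → [2, 3, 3, 4, 0, 1, 6]
append 4 → [2, 3, 3, 4, 0, 1, 6, 4]
row[-3] = row[0]-row[0] = 2-2 = 0 → [2, 3, 3, 4, 0, 0, 6, 4]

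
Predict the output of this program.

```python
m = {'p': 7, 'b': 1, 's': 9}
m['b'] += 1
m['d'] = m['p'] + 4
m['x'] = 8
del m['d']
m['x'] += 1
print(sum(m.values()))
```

m['b'] = 1+1 = 2 → {'p': 7, 'b': 2, 's': 9}
m['d'] = m['p']+4 = 11 → {'p': 7, 'b': 2, 's': 9, 'd': 11}
m['x'] = 8 → {'p': 7, 'b': 2, 's': 9, 'd': 11, 'x': 8}
del 'd' → {'p': 7, 'b': 2, 's': 9, 'x': 8}
m['x'] = 8+1 = 9 → {'p': 7, 'b': 2, 's': 9, 'x': 9}
sum of values = 27

27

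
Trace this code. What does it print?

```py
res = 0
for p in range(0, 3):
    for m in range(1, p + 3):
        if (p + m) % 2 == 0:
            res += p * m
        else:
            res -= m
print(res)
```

p=0,m=1: odd sum, res = 0-1 = -1
p=0,m=2: even sum, res = (-1)+0 = -1
p=1,m=1: even sum, res = (-1)+1 = 0
p=1,m=2: odd sum, res = 0-2 = -2
p=1,m=3: even sum, res = (-2)+3 = 1
p=2,m=1: odd sum, res = 1-1 = 0
p=2,m=2: even sum, res = 0+4 = 4
p=2,m=3: odd sum, res = 4-3 = 1
p=2,m=4: even sum, res = 1+8 = 9

9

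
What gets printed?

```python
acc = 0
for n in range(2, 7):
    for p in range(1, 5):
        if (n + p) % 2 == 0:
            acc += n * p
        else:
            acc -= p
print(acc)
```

80

n=2,p=1: odd sum, acc = 0-1 = -1
n=2,p=2: even sum, acc = (-1)+4 = 3
n=2,p=3: odd sum, acc = 3-3 = 0
n=2,p=4: even sum, acc = 0+8 = 8
n=3,p=1: even sum, acc = 8+3 = 11
n=3,p=2: odd sum, acc = 11-2 = 9
n=3,p=3: even sum, acc = 9+9 = 18
n=3,p=4: odd sum, acc = 18-4 = 14
n=4,p=1: odd sum, acc = 14-1 = 13
n=4,p=2: even sum, acc = 13+8 = 21
n=4,p=3: odd sum, acc = 21-3 = 18
n=4,p=4: even sum, acc = 18+16 = 34
n=5,p=1: even sum, acc = 34+5 = 39
n=5,p=2: odd sum, acc = 39-2 = 37
n=5,p=3: even sum, acc = 37+15 = 52
n=5,p=4: odd sum, acc = 52-4 = 48
n=6,p=1: odd sum, acc = 48-1 = 47
n=6,p=2: even sum, acc = 47+12 = 59
n=6,p=3: odd sum, acc = 59-3 = 56
n=6,p=4: even sum, acc = 56+24 = 80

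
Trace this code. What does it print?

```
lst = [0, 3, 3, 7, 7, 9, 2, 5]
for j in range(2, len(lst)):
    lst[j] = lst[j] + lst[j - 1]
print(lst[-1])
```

j=2: lst[2] = 3+3 = 6 → [0, 3, 6, 7, 7, 9, 2, 5]
j=3: lst[3] = 7+6 = 13 → [0, 3, 6, 13, 7, 9, 2, 5]
j=4: lst[4] = 7+13 = 20 → [0, 3, 6, 13, 20, 9, 2, 5]
j=5: lst[5] = 9+20 = 29 → [0, 3, 6, 13, 20, 29, 2, 5]
j=6: lst[6] = 2+29 = 31 → [0, 3, 6, 13, 20, 29, 31, 5]
j=7: lst[7] = 5+31 = 36 → [0, 3, 6, 13, 20, 29, 31, 36]

36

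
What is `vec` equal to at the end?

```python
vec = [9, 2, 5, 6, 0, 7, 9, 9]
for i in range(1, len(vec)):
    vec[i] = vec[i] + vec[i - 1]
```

i=1: vec[1] = 2+9 = 11 → [9, 11, 5, 6, 0, 7, 9, 9]
i=2: vec[2] = 5+11 = 16 → [9, 11, 16, 6, 0, 7, 9, 9]
i=3: vec[3] = 6+16 = 22 → [9, 11, 16, 22, 0, 7, 9, 9]
i=4: vec[4] = 0+22 = 22 → [9, 11, 16, 22, 22, 7, 9, 9]
i=5: vec[5] = 7+22 = 29 → [9, 11, 16, 22, 22, 29, 9, 9]
i=6: vec[6] = 9+29 = 38 → [9, 11, 16, 22, 22, 29, 38, 9]
i=7: vec[7] = 9+38 = 47 → [9, 11, 16, 22, 22, 29, 38, 47]

[9, 11, 16, 22, 22, 29, 38, 47]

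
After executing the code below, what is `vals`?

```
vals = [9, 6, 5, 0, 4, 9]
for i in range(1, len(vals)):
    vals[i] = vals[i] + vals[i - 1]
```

i=1: vals[1] = 6+9 = 15 → [9, 15, 5, 0, 4, 9]
i=2: vals[2] = 5+15 = 20 → [9, 15, 20, 0, 4, 9]
i=3: vals[3] = 0+20 = 20 → [9, 15, 20, 20, 4, 9]
i=4: vals[4] = 4+20 = 24 → [9, 15, 20, 20, 24, 9]
i=5: vals[5] = 9+24 = 33 → [9, 15, 20, 20, 24, 33]

[9, 15, 20, 20, 24, 33]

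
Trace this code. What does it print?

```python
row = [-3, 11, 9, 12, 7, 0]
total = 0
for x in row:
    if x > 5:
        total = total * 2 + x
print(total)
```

x=-3: not >5
x=11: >5, total = 0*2+11 = 11
x=9: >5, total = 11*2+9 = 31
x=12: >5, total = 31*2+12 = 74
x=7: >5, total = 74*2+7 = 155
x=0: not >5

155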